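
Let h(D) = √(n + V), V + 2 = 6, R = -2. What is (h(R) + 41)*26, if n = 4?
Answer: 1066 + 52*√2 ≈ 1139.5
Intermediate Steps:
V = 4 (V = -2 + 6 = 4)
h(D) = 2*√2 (h(D) = √(4 + 4) = √8 = 2*√2)
(h(R) + 41)*26 = (2*√2 + 41)*26 = (41 + 2*√2)*26 = 1066 + 52*√2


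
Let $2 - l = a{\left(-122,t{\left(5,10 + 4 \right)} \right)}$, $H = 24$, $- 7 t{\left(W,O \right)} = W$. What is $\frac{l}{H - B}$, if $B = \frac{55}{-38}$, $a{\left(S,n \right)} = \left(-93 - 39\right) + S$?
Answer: $\frac{9728}{967} \approx 10.06$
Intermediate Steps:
$t{\left(W,O \right)} = - \frac{W}{7}$
$a{\left(S,n \right)} = -132 + S$
$B = - \frac{55}{38}$ ($B = 55 \left(- \frac{1}{38}\right) = - \frac{55}{38} \approx -1.4474$)
$l = 256$ ($l = 2 - \left(-132 - 122\right) = 2 - -254 = 2 + 254 = 256$)
$\frac{l}{H - B} = \frac{256}{24 - - \frac{55}{38}} = \frac{256}{24 + \frac{55}{38}} = \frac{256}{\frac{967}{38}} = 256 \cdot \frac{38}{967} = \frac{9728}{967}$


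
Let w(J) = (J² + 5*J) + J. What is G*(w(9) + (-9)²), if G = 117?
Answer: 25272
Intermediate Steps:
w(J) = J² + 6*J
G*(w(9) + (-9)²) = 117*(9*(6 + 9) + (-9)²) = 117*(9*15 + 81) = 117*(135 + 81) = 117*216 = 25272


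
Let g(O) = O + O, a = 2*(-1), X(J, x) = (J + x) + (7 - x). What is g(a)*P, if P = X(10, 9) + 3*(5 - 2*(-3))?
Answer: -200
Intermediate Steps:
X(J, x) = 7 + J
a = -2
g(O) = 2*O
P = 50 (P = (7 + 10) + 3*(5 - 2*(-3)) = 17 + 3*(5 + 6) = 17 + 3*11 = 17 + 33 = 50)
g(a)*P = (2*(-2))*50 = -4*50 = -200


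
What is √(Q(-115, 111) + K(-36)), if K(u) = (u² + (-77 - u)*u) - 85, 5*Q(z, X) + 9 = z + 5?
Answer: 2*√16645/5 ≈ 51.606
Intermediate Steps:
Q(z, X) = -⅘ + z/5 (Q(z, X) = -9/5 + (z + 5)/5 = -9/5 + (5 + z)/5 = -9/5 + (1 + z/5) = -⅘ + z/5)
K(u) = -85 + u² + u*(-77 - u) (K(u) = (u² + u*(-77 - u)) - 85 = -85 + u² + u*(-77 - u))
√(Q(-115, 111) + K(-36)) = √((-⅘ + (⅕)*(-115)) + (-85 - 77*(-36))) = √((-⅘ - 23) + (-85 + 2772)) = √(-119/5 + 2687) = √(13316/5) = 2*√16645/5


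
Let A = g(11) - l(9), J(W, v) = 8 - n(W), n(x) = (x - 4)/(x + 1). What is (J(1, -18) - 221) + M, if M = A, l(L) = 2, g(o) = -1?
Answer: -429/2 ≈ -214.50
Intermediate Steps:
n(x) = (-4 + x)/(1 + x)
J(W, v) = 8 - (-4 + W)/(1 + W)
A = -3 (A = -1 - 1*2 = -1 - 2 = -3)
M = -3
(J(1, -18) - 221) + M = ((12 + 7*1)/(1 + 1) - 221) - 3 = ((12 + 7)/2 - 221) - 3 = ((½)*19 - 221) - 3 = (19/2 - 221) - 3 = -423/2 - 3 = -429/2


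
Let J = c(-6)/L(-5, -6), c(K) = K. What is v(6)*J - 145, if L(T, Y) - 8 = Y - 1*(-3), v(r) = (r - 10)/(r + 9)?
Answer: -3617/25 ≈ -144.68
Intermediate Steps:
v(r) = (-10 + r)/(9 + r)
L(T, Y) = 11 + Y (L(T, Y) = 8 + (Y - 1*(-3)) = 8 + (Y + 3) = 8 + (3 + Y) = 11 + Y)
J = -6/5 (J = -6/(11 - 6) = -6/5 ≈ -1.2000)
v(6)*J - 145 = ((-10 + 6)/(9 + 6))*(-6/5) - 145 = (-4/15)*(-6/5) - 145 = ((1/15)*(-4))*(-6/5) - 145 = -4/15*(-6/5) - 145 = 8/25 - 145 = -3617/25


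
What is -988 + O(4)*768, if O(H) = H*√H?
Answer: 5156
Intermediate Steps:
O(H) = H^(3/2)
-988 + O(4)*768 = -988 + 4^(3/2)*768 = -988 + 8*768 = -988 + 6144 = 5156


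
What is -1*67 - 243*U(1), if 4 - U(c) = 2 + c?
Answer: -310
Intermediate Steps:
U(c) = 2 - c (U(c) = 4 - (2 + c) = 4 + (-2 - c) = 2 - c)
-1*67 - 243*U(1) = -1*67 - 243*(2 - 1*1) = -67 - 243*(2 - 1) = -67 - 243*1 = -67 - 243 = -310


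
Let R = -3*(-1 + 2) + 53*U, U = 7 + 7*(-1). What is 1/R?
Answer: -1/3 ≈ -0.33333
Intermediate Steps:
U = 0 (U = 7 - 7 = 0)
R = -3 (R = -3*(-1 + 2) + 53*0 = -3*1 + 0 = -3 + 0 = -3)
1/R = 1/(-3) = -1/3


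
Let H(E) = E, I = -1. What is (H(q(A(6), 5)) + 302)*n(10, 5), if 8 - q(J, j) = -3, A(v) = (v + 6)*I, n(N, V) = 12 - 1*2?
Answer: 3130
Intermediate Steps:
n(N, V) = 10 (n(N, V) = 12 - 2 = 10)
A(v) = -6 - v (A(v) = (v + 6)*(-1) = (6 + v)*(-1) = -6 - v)
q(J, j) = 11 (q(J, j) = 8 - 1*(-3) = 8 + 3 = 11)
(H(q(A(6), 5)) + 302)*n(10, 5) = (11 + 302)*10 = 313*10 = 3130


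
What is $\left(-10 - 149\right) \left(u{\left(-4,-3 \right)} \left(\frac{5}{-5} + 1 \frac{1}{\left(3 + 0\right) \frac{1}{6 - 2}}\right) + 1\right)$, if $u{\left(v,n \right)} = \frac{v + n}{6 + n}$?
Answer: $- \frac{106}{3} \approx -35.333$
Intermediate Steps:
$u{\left(v,n \right)} = \frac{n + v}{6 + n}$
$\left(-10 - 149\right) \left(u{\left(-4,-3 \right)} \left(\frac{5}{-5} + 1 \frac{1}{\left(3 + 0\right) \frac{1}{6 - 2}}\right) + 1\right) = \left(-10 - 149\right) \left(\frac{-3 - 4}{6 - 3} \left(\frac{5}{-5} + 1 \frac{1}{\left(3 + 0\right) \frac{1}{6 - 2}}\right) + 1\right) = - 159 \left(\frac{1}{3} \left(-7\right) \left(5 \left(- \frac{1}{5}\right) + 1 \frac{1}{3 \cdot \frac{1}{4}}\right) + 1\right) = - 159 \left(\frac{1}{3} \left(-7\right) \left(-1 + 1 \frac{1}{3 \cdot \frac{1}{4}}\right) + 1\right) = - 159 \left(- \frac{7 \left(-1 + 1 \frac{1}{\frac{3}{4}}\right)}{3} + 1\right) = - 159 \left(- \frac{7 \left(-1 + 1 \cdot \frac{4}{3}\right)}{3} + 1\right) = - 159 \left(- \frac{7 \left(-1 + \frac{4}{3}\right)}{3} + 1\right) = - 159 \left(\left(- \frac{7}{3}\right) \frac{1}{3} + 1\right) = - 159 \left(- \frac{7}{9} + 1\right) = \left(-159\right) \frac{2}{9} = - \frac{106}{3}$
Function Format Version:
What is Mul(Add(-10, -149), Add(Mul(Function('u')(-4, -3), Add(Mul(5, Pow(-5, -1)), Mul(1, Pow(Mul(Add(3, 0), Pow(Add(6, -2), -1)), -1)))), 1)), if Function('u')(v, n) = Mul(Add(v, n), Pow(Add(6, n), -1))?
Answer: Rational(-106, 3) ≈ -35.333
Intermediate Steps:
Function('u')(v, n) = Mul(Pow(Add(6, n), -1), Add(n, v)) (Function('u')(v, n) = Mul(Add(n, v), Pow(Add(6, n), -1)) = Mul(Pow(Add(6, n), -1), Add(n, v)))
Mul(Add(-10, -149), Add(Mul(Function('u')(-4, -3), Add(Mul(5, Pow(-5, -1)), Mul(1, Pow(Mul(Add(3, 0), Pow(Add(6, -2), -1)), -1)))), 1)) = Mul(Add(-10, -149), Add(Mul(Mul(Pow(Add(6, -3), -1), Add(-3, -4)), Add(Mul(5, Pow(-5, -1)), Mul(1, Pow(Mul(Add(3, 0), Pow(Add(6, -2), -1)), -1)))), 1)) = Mul(-159, Add(Mul(Mul(Pow(3, -1), -7), Add(Mul(5, Rational(-1, 5)), Mul(1, Pow(Mul(3, Pow(4, -1)), -1)))), 1)) = Mul(-159, Add(Mul(Mul(Rational(1, 3), -7), Add(-1, Mul(1, Pow(Mul(3, Rational(1, 4)), -1)))), 1)) = Mul(-159, Add(Mul(Rational(-7, 3), Add(-1, Mul(1, Pow(Rational(3, 4), -1)))), 1)) = Mul(-159, Add(Mul(Rational(-7, 3), Add(-1, Mul(1, Rational(4, 3)))), 1)) = Mul(-159, Add(Mul(Rational(-7, 3), Add(-1, Rational(4, 3))), 1)) = Mul(-159, Add(Mul(Rational(-7, 3), Rational(1, 3)), 1)) = Mul(-159, Add(Rational(-7, 9), 1)) = Mul(-159, Rational(2, 9)) = Rational(-106, 3)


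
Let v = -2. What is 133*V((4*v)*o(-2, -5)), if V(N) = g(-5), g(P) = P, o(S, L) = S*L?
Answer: -665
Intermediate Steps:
o(S, L) = L*S
V(N) = -5
133*V((4*v)*o(-2, -5)) = 133*(-5) = -665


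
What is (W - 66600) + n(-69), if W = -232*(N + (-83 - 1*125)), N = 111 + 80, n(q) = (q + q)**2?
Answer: -43612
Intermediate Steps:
n(q) = 4*q**2 (n(q) = (2*q)**2 = 4*q**2)
N = 191
W = 3944 (W = -232*(191 + (-83 - 1*125)) = -232*(191 + (-83 - 125)) = -232*(191 - 208) = -232*(-17) = 3944)
(W - 66600) + n(-69) = (3944 - 66600) + 4*(-69)**2 = -62656 + 4*4761 = -62656 + 19044 = -43612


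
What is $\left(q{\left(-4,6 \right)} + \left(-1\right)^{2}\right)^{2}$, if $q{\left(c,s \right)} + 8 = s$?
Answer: $1$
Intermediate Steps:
$q{\left(c,s \right)} = -8 + s$
$\left(q{\left(-4,6 \right)} + \left(-1\right)^{2}\right)^{2} = \left(\left(-8 + 6\right) + \left(-1\right)^{2}\right)^{2} = \left(-2 + 1\right)^{2} = \left(-1\right)^{2} = 1$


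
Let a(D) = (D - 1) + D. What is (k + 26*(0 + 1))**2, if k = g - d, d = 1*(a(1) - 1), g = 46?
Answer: 5184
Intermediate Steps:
a(D) = -1 + 2*D (a(D) = (-1 + D) + D = -1 + 2*D)
d = 0 (d = 1*((-1 + 2*1) - 1) = 1*((-1 + 2) - 1) = 1*(1 - 1) = 1*0 = 0)
k = 46 (k = 46 - 1*0 = 46 + 0 = 46)
(k + 26*(0 + 1))**2 = (46 + 26*(0 + 1))**2 = (46 + 26*1)**2 = (46 + 26)**2 = 72**2 = 5184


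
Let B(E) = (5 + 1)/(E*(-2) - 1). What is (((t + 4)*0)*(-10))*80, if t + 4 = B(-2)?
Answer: 0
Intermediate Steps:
B(E) = 6/(-1 - 2*E) (B(E) = 6/(-2*E - 1) = 6/(-1 - 2*E))
t = -2 (t = -4 - 6/(1 + 2*(-2)) = -4 - 6/(1 - 4) = -4 - 6/(-3) = -4 - 6*(-⅓) = -4 + 2 = -2)
(((t + 4)*0)*(-10))*80 = (((-2 + 4)*0)*(-10))*80 = ((2*0)*(-10))*80 = (0*(-10))*80 = 0*80 = 0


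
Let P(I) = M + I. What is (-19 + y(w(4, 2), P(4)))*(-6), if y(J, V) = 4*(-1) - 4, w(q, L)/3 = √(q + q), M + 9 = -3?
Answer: 162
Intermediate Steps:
M = -12 (M = -9 - 3 = -12)
w(q, L) = 3*√2*√q (w(q, L) = 3*√(q + q) = 3*√(2*q) = 3*(√2*√q) = 3*√2*√q)
P(I) = -12 + I
y(J, V) = -8 (y(J, V) = -4 - 4 = -8)
(-19 + y(w(4, 2), P(4)))*(-6) = (-19 - 8)*(-6) = -27*(-6) = 162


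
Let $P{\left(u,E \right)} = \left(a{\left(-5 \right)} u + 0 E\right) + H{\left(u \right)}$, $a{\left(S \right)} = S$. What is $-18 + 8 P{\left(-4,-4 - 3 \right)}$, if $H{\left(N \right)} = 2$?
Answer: $158$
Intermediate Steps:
$P{\left(u,E \right)} = 2 - 5 u$ ($P{\left(u,E \right)} = \left(- 5 u + 0 E\right) + 2 = \left(- 5 u + 0\right) + 2 = - 5 u + 2 = 2 - 5 u$)
$-18 + 8 P{\left(-4,-4 - 3 \right)} = -18 + 8 \left(2 - -20\right) = -18 + 8 \left(2 + 20\right) = -18 + 8 \cdot 22 = -18 + 176 = 158$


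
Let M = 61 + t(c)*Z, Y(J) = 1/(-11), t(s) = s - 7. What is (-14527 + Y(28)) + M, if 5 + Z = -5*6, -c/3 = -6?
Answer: -163362/11 ≈ -14851.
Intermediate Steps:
c = 18 (c = -3*(-6) = 18)
t(s) = -7 + s
Y(J) = -1/11
Z = -35 (Z = -5 - 5*6 = -5 - 30 = -35)
M = -324 (M = 61 + (-7 + 18)*(-35) = 61 + 11*(-35) = 61 - 385 = -324)
(-14527 + Y(28)) + M = (-14527 - 1/11) - 324 = -159798/11 - 324 = -163362/11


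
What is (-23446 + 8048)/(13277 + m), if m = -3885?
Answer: -7699/4696 ≈ -1.6395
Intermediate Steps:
(-23446 + 8048)/(13277 + m) = (-23446 + 8048)/(13277 - 3885) = -15398/9392 = -15398*1/9392 = -7699/4696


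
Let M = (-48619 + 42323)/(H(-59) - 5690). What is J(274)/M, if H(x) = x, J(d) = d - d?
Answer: 0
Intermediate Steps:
J(d) = 0
M = 6296/5749 (M = (-48619 + 42323)/(-59 - 5690) = -6296/(-5749) = -6296*(-1/5749) = 6296/5749 ≈ 1.0951)
J(274)/M = 0/(6296/5749) = 0*(5749/6296) = 0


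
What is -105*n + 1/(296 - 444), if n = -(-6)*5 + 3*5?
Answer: -699301/148 ≈ -4725.0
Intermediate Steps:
n = 45 (n = -1*(-30) + 15 = 30 + 15 = 45)
-105*n + 1/(296 - 444) = -105*45 + 1/(296 - 444) = -4725 + 1/(-148) = -4725 - 1/148 = -699301/148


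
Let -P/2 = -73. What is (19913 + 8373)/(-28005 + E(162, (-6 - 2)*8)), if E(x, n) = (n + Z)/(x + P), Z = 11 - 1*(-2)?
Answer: -8712088/8625591 ≈ -1.0100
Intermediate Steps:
P = 146 (P = -2*(-73) = 146)
Z = 13 (Z = 11 + 2 = 13)
E(x, n) = (13 + n)/(146 + x) (E(x, n) = (n + 13)/(x + 146) = (13 + n)/(146 + x))
(19913 + 8373)/(-28005 + E(162, (-6 - 2)*8)) = (19913 + 8373)/(-28005 + (13 + (-6 - 2)*8)/(146 + 162)) = 28286/(-28005 + (13 - 8*8)/308) = 28286/(-28005 + (13 - 64)/308) = 28286/(-28005 + (1/308)*(-51)) = 28286/(-28005 - 51/308) = 28286/(-8625591/308) = 28286*(-308/8625591) = -8712088/8625591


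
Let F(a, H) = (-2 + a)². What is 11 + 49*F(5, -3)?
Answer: 452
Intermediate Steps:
11 + 49*F(5, -3) = 11 + 49*(-2 + 5)² = 11 + 49*3² = 11 + 49*9 = 11 + 441 = 452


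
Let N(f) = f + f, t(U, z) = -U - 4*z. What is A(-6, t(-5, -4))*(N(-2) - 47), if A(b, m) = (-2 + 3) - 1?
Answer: 0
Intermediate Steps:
A(b, m) = 0 (A(b, m) = 1 - 1 = 0)
N(f) = 2*f
A(-6, t(-5, -4))*(N(-2) - 47) = 0*(2*(-2) - 47) = 0*(-4 - 47) = 0*(-51) = 0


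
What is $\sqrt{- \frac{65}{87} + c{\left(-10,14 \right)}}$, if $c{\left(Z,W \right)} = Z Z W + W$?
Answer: $\frac{\sqrt{10696911}}{87} \approx 37.593$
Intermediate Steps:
$c{\left(Z,W \right)} = W + W Z^{2}$ ($c{\left(Z,W \right)} = Z^{2} W + W = W Z^{2} + W = W + W Z^{2}$)
$\sqrt{- \frac{65}{87} + c{\left(-10,14 \right)}} = \sqrt{- \frac{65}{87} + 14 \left(1 + \left(-10\right)^{2}\right)} = \sqrt{\left(-65\right) \frac{1}{87} + 14 \left(1 + 100\right)} = \sqrt{- \frac{65}{87} + 14 \cdot 101} = \sqrt{- \frac{65}{87} + 1414} = \sqrt{\frac{122953}{87}} = \frac{\sqrt{10696911}}{87}$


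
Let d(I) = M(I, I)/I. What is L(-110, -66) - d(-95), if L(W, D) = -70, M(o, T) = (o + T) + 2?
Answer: -6838/95 ≈ -71.979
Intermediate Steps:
M(o, T) = 2 + T + o (M(o, T) = (T + o) + 2 = 2 + T + o)
d(I) = (2 + 2*I)/I (d(I) = (2 + I + I)/I = (2 + 2*I)/I)
L(-110, -66) - d(-95) = -70 - (2 + 2/(-95)) = -70 - (2 + 2*(-1/95)) = -70 - (2 - 2/95) = -70 - 1*188/95 = -70 - 188/95 = -6838/95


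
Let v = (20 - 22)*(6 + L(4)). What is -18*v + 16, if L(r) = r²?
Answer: 808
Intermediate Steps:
v = -44 (v = (20 - 22)*(6 + 4²) = -2*(6 + 16) = -2*22 = -44)
-18*v + 16 = -18*(-44) + 16 = 792 + 16 = 808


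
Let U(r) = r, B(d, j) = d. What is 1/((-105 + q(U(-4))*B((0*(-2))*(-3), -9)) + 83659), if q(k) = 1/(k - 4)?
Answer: 1/83554 ≈ 1.1968e-5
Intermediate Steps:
q(k) = 1/(-4 + k)
1/((-105 + q(U(-4))*B((0*(-2))*(-3), -9)) + 83659) = 1/((-105 + ((0*(-2))*(-3))/(-4 - 4)) + 83659) = 1/((-105 + (0*(-3))/(-8)) + 83659) = 1/((-105 - ⅛*0) + 83659) = 1/((-105 + 0) + 83659) = 1/(-105 + 83659) = 1/83554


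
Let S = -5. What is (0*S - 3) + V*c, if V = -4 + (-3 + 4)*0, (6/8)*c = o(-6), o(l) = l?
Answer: 29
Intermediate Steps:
c = -8 (c = (4/3)*(-6) = -8)
V = -4 (V = -4 + 1*0 = -4 + 0 = -4)
(0*S - 3) + V*c = (0*(-5) - 3) - 4*(-8) = (0 - 3) + 32 = -3 + 32 = 29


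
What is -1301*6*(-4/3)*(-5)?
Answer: -52040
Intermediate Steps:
-1301*6*(-4/3)*(-5) = -(-10408)*(-5) = -1301*40 = -52040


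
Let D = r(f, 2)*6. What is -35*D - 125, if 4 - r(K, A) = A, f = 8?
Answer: -545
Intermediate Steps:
r(K, A) = 4 - A
D = 12 (D = (4 - 1*2)*6 = (4 - 2)*6 = 2*6 = 12)
-35*D - 125 = -35*12 - 125 = -420 - 125 = -545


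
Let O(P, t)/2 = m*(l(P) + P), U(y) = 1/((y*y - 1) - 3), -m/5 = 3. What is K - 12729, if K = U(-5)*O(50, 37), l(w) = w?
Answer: -90103/7 ≈ -12872.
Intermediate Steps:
m = -15 (m = -5*3 = -15)
U(y) = 1/(-4 + y²) (U(y) = 1/((y² - 1) - 3) = 1/((-1 + y²) - 3) = 1/(-4 + y²))
O(P, t) = -60*P (O(P, t) = 2*(-15*(P + P)) = 2*(-30*P) = -60*P)
K = -1000/7 (K = (-60*50)/(-4 + (-5)²) = -3000/(-4 + 25) = -3000/21 = (1/21)*(-3000) = -1000/7 ≈ -142.86)
K - 12729 = -1000/7 - 12729 = -90103/7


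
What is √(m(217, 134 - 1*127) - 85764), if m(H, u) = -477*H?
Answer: I*√189273 ≈ 435.06*I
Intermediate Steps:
√(m(217, 134 - 1*127) - 85764) = √(-477*217 - 85764) = √(-103509 - 85764) = √(-189273) = I*√189273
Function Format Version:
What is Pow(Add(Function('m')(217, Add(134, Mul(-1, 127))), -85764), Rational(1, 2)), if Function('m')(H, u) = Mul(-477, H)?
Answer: Mul(I, Pow(189273, Rational(1, 2))) ≈ Mul(435.06, I)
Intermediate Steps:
Pow(Add(Function('m')(217, Add(134, Mul(-1, 127))), -85764), Rational(1, 2)) = Pow(Add(Mul(-477, 217), -85764), Rational(1, 2)) = Pow(Add(-103509, -85764), Rational(1, 2)) = Pow(-189273, Rational(1, 2)) = Mul(I, Pow(189273, Rational(1, 2)))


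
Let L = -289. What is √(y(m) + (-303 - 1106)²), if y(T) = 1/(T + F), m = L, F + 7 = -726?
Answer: √2073594238982/1022 ≈ 1409.0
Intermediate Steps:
F = -733 (F = -7 - 726 = -733)
m = -289
y(T) = 1/(-733 + T) (y(T) = 1/(T - 733) = 1/(-733 + T))
√(y(m) + (-303 - 1106)²) = √(1/(-733 - 289) + (-303 - 1106)²) = √(1/(-1022) + (-1409)²) = √(-1/1022 + 1985281) = √(2028957181/1022) = √2073594238982/1022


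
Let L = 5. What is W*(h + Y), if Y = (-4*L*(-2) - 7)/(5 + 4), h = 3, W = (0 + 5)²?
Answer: 500/3 ≈ 166.67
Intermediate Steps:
W = 25 (W = 5² = 25)
Y = 11/3 (Y = (-4*5*(-2) - 7)/(5 + 4) = (-20*(-2) - 7)/9 = (40 - 7)*(⅑) = 33*(⅑) = 11/3 ≈ 3.6667)
W*(h + Y) = 25*(3 + 11/3) = 25*(20/3) = 500/3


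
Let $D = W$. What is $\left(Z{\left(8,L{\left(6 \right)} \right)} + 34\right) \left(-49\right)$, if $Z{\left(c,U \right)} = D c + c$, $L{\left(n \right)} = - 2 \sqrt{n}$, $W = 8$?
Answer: $-5194$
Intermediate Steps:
$D = 8$
$Z{\left(c,U \right)} = 9 c$ ($Z{\left(c,U \right)} = 8 c + c = 9 c$)
$\left(Z{\left(8,L{\left(6 \right)} \right)} + 34\right) \left(-49\right) = \left(9 \cdot 8 + 34\right) \left(-49\right) = \left(72 + 34\right) \left(-49\right) = 106 \left(-49\right) = -5194$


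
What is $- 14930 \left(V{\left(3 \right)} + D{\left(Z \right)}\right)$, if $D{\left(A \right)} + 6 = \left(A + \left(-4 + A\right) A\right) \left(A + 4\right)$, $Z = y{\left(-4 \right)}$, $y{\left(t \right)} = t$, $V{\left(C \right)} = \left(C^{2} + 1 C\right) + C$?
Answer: $-134370$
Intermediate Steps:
$V{\left(C \right)} = C^{2} + 2 C$ ($V{\left(C \right)} = \left(C^{2} + C\right) + C = \left(C + C^{2}\right) + C = C^{2} + 2 C$)
$Z = -4$
$D{\left(A \right)} = -6 + \left(4 + A\right) \left(A + A \left(-4 + A\right)\right)$ ($D{\left(A \right)} = -6 + \left(A + \left(-4 + A\right) A\right) \left(A + 4\right) = -6 + \left(A + A \left(-4 + A\right)\right) \left(4 + A\right) = -6 + \left(4 + A\right) \left(A + A \left(-4 + A\right)\right)$)
$- 14930 \left(V{\left(3 \right)} + D{\left(Z \right)}\right) = - 14930 \left(3 \left(2 + 3\right) + \left(-6 + \left(-4\right)^{2} + \left(-4\right)^{3} - -48\right)\right) = - 14930 \left(3 \cdot 5 + \left(-6 + 16 - 64 + 48\right)\right) = - 14930 \left(15 - 6\right) = \left(-14930\right) 9 = -134370$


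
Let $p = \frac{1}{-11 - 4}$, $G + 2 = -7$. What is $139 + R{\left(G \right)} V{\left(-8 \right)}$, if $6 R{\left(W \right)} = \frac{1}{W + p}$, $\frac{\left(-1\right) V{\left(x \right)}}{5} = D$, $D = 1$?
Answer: $\frac{37833}{272} \approx 139.09$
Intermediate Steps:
$G = -9$ ($G = -2 - 7 = -9$)
$V{\left(x \right)} = -5$ ($V{\left(x \right)} = \left(-5\right) 1 = -5$)
$p = - \frac{1}{15}$ ($p = \frac{1}{-15} = - \frac{1}{15} \approx -0.066667$)
$R{\left(W \right)} = \frac{1}{6 \left(- \frac{1}{15} + W\right)}$ ($R{\left(W \right)} = \frac{1}{6 \left(W - \frac{1}{15}\right)} = \frac{1}{6 \left(- \frac{1}{15} + W\right)}$)
$139 + R{\left(G \right)} V{\left(-8 \right)} = 139 + \frac{5}{2 \left(-1 + 15 \left(-9\right)\right)} \left(-5\right) = 139 + \frac{5}{2 \left(-1 - 135\right)} \left(-5\right) = 139 + \frac{5}{2 \left(-136\right)} \left(-5\right) = 139 + \frac{5}{2} \left(- \frac{1}{136}\right) \left(-5\right) = 139 - - \frac{25}{272} = 139 + \frac{25}{272} = \frac{37833}{272}$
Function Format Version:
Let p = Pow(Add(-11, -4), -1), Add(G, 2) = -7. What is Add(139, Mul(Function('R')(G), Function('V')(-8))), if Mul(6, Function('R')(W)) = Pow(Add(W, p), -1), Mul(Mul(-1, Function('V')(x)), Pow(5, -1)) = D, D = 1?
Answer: Rational(37833, 272) ≈ 139.09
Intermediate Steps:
G = -9 (G = Add(-2, -7) = -9)
Function('V')(x) = -5 (Function('V')(x) = Mul(-5, 1) = -5)
p = Rational(-1, 15) (p = Pow(-15, -1) = Rational(-1, 15) ≈ -0.066667)
Function('R')(W) = Mul(Rational(1, 6), Pow(Add(Rational(-1, 15), W), -1)) (Function('R')(W) = Mul(Rational(1, 6), Pow(Add(W, Rational(-1, 15)), -1)) = Mul(Rational(1, 6), Pow(Add(Rational(-1, 15), W), -1)))
Add(139, Mul(Function('R')(G), Function('V')(-8))) = Add(139, Mul(Mul(Rational(5, 2), Pow(Add(-1, Mul(15, -9)), -1)), -5)) = Add(139, Mul(Mul(Rational(5, 2), Pow(Add(-1, -135), -1)), -5)) = Add(139, Mul(Mul(Rational(5, 2), Pow(-136, -1)), -5)) = Add(139, Mul(Mul(Rational(5, 2), Rational(-1, 136)), -5)) = Add(139, Mul(Rational(-5, 272), -5)) = Add(139, Rational(25, 272)) = Rational(37833, 272)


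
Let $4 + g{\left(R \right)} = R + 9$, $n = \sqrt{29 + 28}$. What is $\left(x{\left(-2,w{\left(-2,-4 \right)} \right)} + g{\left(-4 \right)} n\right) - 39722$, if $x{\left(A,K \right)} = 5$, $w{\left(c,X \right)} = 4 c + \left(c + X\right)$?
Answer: $-39717 + \sqrt{57} \approx -39709.0$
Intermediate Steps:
$w{\left(c,X \right)} = X + 5 c$ ($w{\left(c,X \right)} = 4 c + \left(X + c\right) = X + 5 c$)
$n = \sqrt{57} \approx 7.5498$
$g{\left(R \right)} = 5 + R$ ($g{\left(R \right)} = -4 + \left(R + 9\right) = -4 + \left(9 + R\right) = 5 + R$)
$\left(x{\left(-2,w{\left(-2,-4 \right)} \right)} + g{\left(-4 \right)} n\right) - 39722 = \left(5 + \left(5 - 4\right) \sqrt{57}\right) - 39722 = \left(5 + 1 \sqrt{57}\right) - 39722 = \left(5 + \sqrt{57}\right) - 39722 = -39717 + \sqrt{57}$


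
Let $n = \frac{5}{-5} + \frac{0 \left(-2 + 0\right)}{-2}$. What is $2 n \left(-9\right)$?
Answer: $18$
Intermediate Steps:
$n = -1$ ($n = 5 \left(- \frac{1}{5}\right) + 0 \left(-2\right) \left(- \frac{1}{2}\right) = -1 + 0 \left(- \frac{1}{2}\right) = -1 + 0 = -1$)
$2 n \left(-9\right) = 2 \left(-1\right) \left(-9\right) = \left(-2\right) \left(-9\right) = 18$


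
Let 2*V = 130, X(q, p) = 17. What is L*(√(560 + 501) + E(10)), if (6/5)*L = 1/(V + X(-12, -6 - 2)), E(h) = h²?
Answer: 125/123 + 5*√1061/492 ≈ 1.3473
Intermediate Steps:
V = 65 (V = (½)*130 = 65)
L = 5/492 (L = 5/(6*(65 + 17)) = (⅚)/82 = (⅚)*(1/82) = 5/492 ≈ 0.010163)
L*(√(560 + 501) + E(10)) = 5*(√(560 + 501) + 10²)/492 = 5*(√1061 + 100)/492 = 5*(100 + √1061)/492 = 125/123 + 5*√1061/492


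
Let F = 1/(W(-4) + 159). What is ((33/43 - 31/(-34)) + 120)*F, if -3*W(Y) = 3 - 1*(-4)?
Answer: 2271/2924 ≈ 0.77668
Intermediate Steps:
W(Y) = -7/3 (W(Y) = -(3 - 1*(-4))/3 = -(3 + 4)/3 = -⅓*7 = -7/3)
F = 3/470 (F = 1/(-7/3 + 159) = 1/(470/3) = 3/470 ≈ 0.0063830)
((33/43 - 31/(-34)) + 120)*F = ((33/43 - 31/(-34)) + 120)*(3/470) = ((33*(1/43) - 31*(-1/34)) + 120)*(3/470) = ((33/43 + 31/34) + 120)*(3/470) = (2455/1462 + 120)*(3/470) = (177895/1462)*(3/470) = 2271/2924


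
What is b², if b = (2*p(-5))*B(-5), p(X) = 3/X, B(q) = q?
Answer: 36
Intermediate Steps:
b = 6 (b = (2*(3/(-5)))*(-5) = (2*(3*(-⅕)))*(-5) = (2*(-⅗))*(-5) = -6/5*(-5) = 6)
b² = 6² = 36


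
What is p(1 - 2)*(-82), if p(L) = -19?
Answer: 1558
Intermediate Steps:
p(1 - 2)*(-82) = -19*(-82) = 1558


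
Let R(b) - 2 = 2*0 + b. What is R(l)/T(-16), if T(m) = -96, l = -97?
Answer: 95/96 ≈ 0.98958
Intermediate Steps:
R(b) = 2 + b (R(b) = 2 + (2*0 + b) = 2 + (0 + b) = 2 + b)
R(l)/T(-16) = (2 - 97)/(-96) = -95*(-1/96) = 95/96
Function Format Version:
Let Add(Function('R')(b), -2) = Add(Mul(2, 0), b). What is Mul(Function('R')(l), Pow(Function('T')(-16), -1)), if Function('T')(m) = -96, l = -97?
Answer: Rational(95, 96) ≈ 0.98958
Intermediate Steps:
Function('R')(b) = Add(2, b) (Function('R')(b) = Add(2, Add(Mul(2, 0), b)) = Add(2, Add(0, b)) = Add(2, b))
Mul(Function('R')(l), Pow(Function('T')(-16), -1)) = Mul(Add(2, -97), Pow(-96, -1)) = Mul(-95, Rational(-1, 96)) = Rational(95, 96)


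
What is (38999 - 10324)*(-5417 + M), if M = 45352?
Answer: 1145136125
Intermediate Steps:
(38999 - 10324)*(-5417 + M) = (38999 - 10324)*(-5417 + 45352) = 28675*39935 = 1145136125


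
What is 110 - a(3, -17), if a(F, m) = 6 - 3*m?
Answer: 53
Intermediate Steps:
110 - a(3, -17) = 110 - (6 - 3*(-17)) = 110 - (6 + 51) = 110 - 1*57 = 110 - 57 = 53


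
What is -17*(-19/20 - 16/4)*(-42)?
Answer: -35343/10 ≈ -3534.3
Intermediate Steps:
-17*(-19/20 - 16/4)*(-42) = -17*(-19*1/20 - 16*1/4)*(-42) = -17*(-19/20 - 4)*(-42) = -17*(-99/20)*(-42) = (1683/20)*(-42) = -35343/10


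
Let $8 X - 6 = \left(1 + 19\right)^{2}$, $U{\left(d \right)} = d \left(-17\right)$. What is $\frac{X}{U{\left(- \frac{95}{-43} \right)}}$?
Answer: $- \frac{8729}{6460} \approx -1.3512$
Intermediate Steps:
$U{\left(d \right)} = - 17 d$
$X = \frac{203}{4}$ ($X = \frac{3}{4} + \frac{\left(1 + 19\right)^{2}}{8} = \frac{3}{4} + \frac{20^{2}}{8} = \frac{3}{4} + \frac{1}{8} \cdot 400 = \frac{3}{4} + 50 = \frac{203}{4} \approx 50.75$)
$\frac{X}{U{\left(- \frac{95}{-43} \right)}} = \frac{203}{4 \left(- 17 \left(- \frac{95}{-43}\right)\right)} = \frac{203}{4 \left(- 17 \left(\left(-95\right) \left(- \frac{1}{43}\right)\right)\right)} = \frac{203}{4 \left(\left(-17\right) \frac{95}{43}\right)} = \frac{203}{4 \left(- \frac{1615}{43}\right)} = \frac{203}{4} \left(- \frac{43}{1615}\right) = - \frac{8729}{6460}$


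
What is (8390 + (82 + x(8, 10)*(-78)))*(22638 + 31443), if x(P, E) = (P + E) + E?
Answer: 340061328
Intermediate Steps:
x(P, E) = P + 2*E (x(P, E) = (E + P) + E = P + 2*E)
(8390 + (82 + x(8, 10)*(-78)))*(22638 + 31443) = (8390 + (82 + (8 + 2*10)*(-78)))*(22638 + 31443) = (8390 + (82 + (8 + 20)*(-78)))*54081 = (8390 + (82 + 28*(-78)))*54081 = (8390 + (82 - 2184))*54081 = (8390 - 2102)*54081 = 6288*54081 = 340061328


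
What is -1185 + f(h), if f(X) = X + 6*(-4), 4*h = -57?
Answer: -4893/4 ≈ -1223.3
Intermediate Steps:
h = -57/4 (h = (¼)*(-57) = -57/4 ≈ -14.250)
f(X) = -24 + X (f(X) = X - 24 = -24 + X)
-1185 + f(h) = -1185 + (-24 - 57/4) = -1185 - 153/4 = -4893/4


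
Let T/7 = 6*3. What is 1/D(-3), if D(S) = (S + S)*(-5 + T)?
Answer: -1/726 ≈ -0.0013774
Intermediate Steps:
T = 126 (T = 7*(6*3) = 7*18 = 126)
D(S) = 242*S (D(S) = (S + S)*(-5 + 126) = (2*S)*121 = 242*S)
1/D(-3) = 1/(242*(-3)) = 1/(-726) = -1/726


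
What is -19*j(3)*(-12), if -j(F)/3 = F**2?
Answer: -6156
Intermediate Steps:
j(F) = -3*F**2
-19*j(3)*(-12) = -(-57)*3**2*(-12) = -(-57)*9*(-12) = -19*(-27)*(-12) = 513*(-12) = -6156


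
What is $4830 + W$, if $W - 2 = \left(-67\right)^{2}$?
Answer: $9321$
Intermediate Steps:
$W = 4491$ ($W = 2 + \left(-67\right)^{2} = 2 + 4489 = 4491$)
$4830 + W = 4830 + 4491 = 9321$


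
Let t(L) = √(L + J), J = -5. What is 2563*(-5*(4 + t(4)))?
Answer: -51260 - 12815*I ≈ -51260.0 - 12815.0*I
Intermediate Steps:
t(L) = √(-5 + L) (t(L) = √(L - 5) = √(-5 + L))
2563*(-5*(4 + t(4))) = 2563*(-5*(4 + √(-5 + 4))) = 2563*(-5*(4 + √(-1))) = 2563*(-5*(4 + I)) = 2563*(-20 - 5*I) = -51260 - 12815*I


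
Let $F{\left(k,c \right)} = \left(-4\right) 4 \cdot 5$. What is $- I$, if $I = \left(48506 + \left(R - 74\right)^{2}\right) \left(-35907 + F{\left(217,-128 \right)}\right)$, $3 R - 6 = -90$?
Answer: $2119994170$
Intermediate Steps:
$R = -28$ ($R = 2 + \frac{1}{3} \left(-90\right) = 2 - 30 = -28$)
$F{\left(k,c \right)} = -80$ ($F{\left(k,c \right)} = \left(-16\right) 5 = -80$)
$I = -2119994170$ ($I = \left(48506 + \left(-28 - 74\right)^{2}\right) \left(-35907 - 80\right) = \left(48506 + \left(-102\right)^{2}\right) \left(-35987\right) = \left(48506 + 10404\right) \left(-35987\right) = 58910 \left(-35987\right) = -2119994170$)
$- I = \left(-1\right) \left(-2119994170\right) = 2119994170$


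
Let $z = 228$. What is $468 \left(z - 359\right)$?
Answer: $-61308$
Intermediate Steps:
$468 \left(z - 359\right) = 468 \left(228 - 359\right) = 468 \left(-131\right) = -61308$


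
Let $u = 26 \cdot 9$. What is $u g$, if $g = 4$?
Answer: $936$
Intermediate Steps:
$u = 234$
$u g = 234 \cdot 4 = 936$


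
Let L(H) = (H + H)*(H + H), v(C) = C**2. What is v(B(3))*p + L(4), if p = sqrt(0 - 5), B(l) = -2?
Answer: 64 + 4*I*sqrt(5) ≈ 64.0 + 8.9443*I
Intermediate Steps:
p = I*sqrt(5) (p = sqrt(-5) = I*sqrt(5) ≈ 2.2361*I)
L(H) = 4*H**2 (L(H) = (2*H)*(2*H) = 4*H**2)
v(B(3))*p + L(4) = (-2)**2*(I*sqrt(5)) + 4*4**2 = 4*(I*sqrt(5)) + 4*16 = 4*I*sqrt(5) + 64 = 64 + 4*I*sqrt(5)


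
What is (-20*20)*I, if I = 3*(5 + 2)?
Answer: -8400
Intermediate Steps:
I = 21 (I = 3*7 = 21)
(-20*20)*I = -20*20*21 = -400*21 = -8400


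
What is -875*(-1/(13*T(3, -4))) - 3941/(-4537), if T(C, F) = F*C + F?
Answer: -242319/72592 ≈ -3.3381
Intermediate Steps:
T(C, F) = F + C*F (T(C, F) = C*F + F = F + C*F)
-875*(-1/(13*T(3, -4))) - 3941/(-4537) = -875*1/(52*(1 + 3)) - 3941/(-4537) = -875/(-4*4*(-13)) - 3941*(-1/4537) = -875/((-16*(-13))) + 3941/4537 = -875/208 + 3941/4537 = -242319/72592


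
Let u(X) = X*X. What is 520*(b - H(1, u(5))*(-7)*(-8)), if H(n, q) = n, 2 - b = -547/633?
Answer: -17490200/633 ≈ -27631.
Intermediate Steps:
b = 1813/633 (b = 2 - (-547)/633 = 2 - 1*(-547/633) = 2 + 547/633 = 1813/633 ≈ 2.8641)
u(X) = X**2
520*(b - H(1, u(5))*(-7)*(-8)) = 520*(1813/633 - 1*(-7)*(-8)) = 520*(1813/633 - (-7)*(-8)) = 520*(1813/633 - 1*56) = 520*(1813/633 - 56) = 520*(-33635/633) = -17490200/633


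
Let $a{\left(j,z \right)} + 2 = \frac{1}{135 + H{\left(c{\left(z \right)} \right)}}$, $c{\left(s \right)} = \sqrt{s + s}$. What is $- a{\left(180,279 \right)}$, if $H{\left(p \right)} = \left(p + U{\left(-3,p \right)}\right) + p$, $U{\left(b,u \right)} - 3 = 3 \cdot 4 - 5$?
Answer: $\frac{37441}{18793} + \frac{6 \sqrt{62}}{18793} \approx 1.9948$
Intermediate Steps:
$U{\left(b,u \right)} = 10$ ($U{\left(b,u \right)} = 3 + \left(3 \cdot 4 - 5\right) = 3 + \left(12 - 5\right) = 3 + 7 = 10$)
$c{\left(s \right)} = \sqrt{2} \sqrt{s}$ ($c{\left(s \right)} = \sqrt{2 s} = \sqrt{2} \sqrt{s}$)
$H{\left(p \right)} = 10 + 2 p$ ($H{\left(p \right)} = \left(p + 10\right) + p = \left(10 + p\right) + p = 10 + 2 p$)
$a{\left(j,z \right)} = -2 + \frac{1}{145 + 2 \sqrt{2} \sqrt{z}}$ ($a{\left(j,z \right)} = -2 + \frac{1}{135 + \left(10 + 2 \sqrt{2} \sqrt{z}\right)} = -2 + \frac{1}{145 + 2 \sqrt{2} \sqrt{z}}$)
$- a{\left(180,279 \right)} = - \frac{-289 - 4 \sqrt{2} \sqrt{279}}{145 + 2 \sqrt{2} \sqrt{279}} = - \frac{-289 - 4 \sqrt{2} \cdot 3 \sqrt{31}}{145 + 2 \sqrt{2} \cdot 3 \sqrt{31}} = - \frac{-289 - 12 \sqrt{62}}{145 + 6 \sqrt{62}}$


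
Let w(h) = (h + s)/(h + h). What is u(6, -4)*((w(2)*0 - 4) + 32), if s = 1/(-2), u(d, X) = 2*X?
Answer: -224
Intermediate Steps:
s = -½ ≈ -0.50000
w(h) = (-½ + h)/(2*h) (w(h) = (h - ½)/(h + h) = (-½ + h)/((2*h)) = (-½ + h)*(1/(2*h)) = (-½ + h)/(2*h))
u(6, -4)*((w(2)*0 - 4) + 32) = (2*(-4))*((((¼)*(-1 + 2*2)/2)*0 - 4) + 32) = -8*((((¼)*(½)*(-1 + 4))*0 - 4) + 32) = -8*((((¼)*(½)*3)*0 - 4) + 32) = -8*(((3/8)*0 - 4) + 32) = -8*((0 - 4) + 32) = -8*(-4 + 32) = -8*28 = -224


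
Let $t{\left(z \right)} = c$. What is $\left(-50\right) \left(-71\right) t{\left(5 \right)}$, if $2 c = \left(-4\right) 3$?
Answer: $-21300$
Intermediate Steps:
$c = -6$ ($c = \frac{\left(-4\right) 3}{2} = \frac{1}{2} \left(-12\right) = -6$)
$t{\left(z \right)} = -6$
$\left(-50\right) \left(-71\right) t{\left(5 \right)} = \left(-50\right) \left(-71\right) \left(-6\right) = 3550 \left(-6\right) = -21300$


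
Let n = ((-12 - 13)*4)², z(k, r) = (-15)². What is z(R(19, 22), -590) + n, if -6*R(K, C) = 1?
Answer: 10225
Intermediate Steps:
R(K, C) = -⅙ (R(K, C) = -⅙*1 = -⅙)
z(k, r) = 225
n = 10000 (n = (-25*4)² = (-100)² = 10000)
z(R(19, 22), -590) + n = 225 + 10000 = 10225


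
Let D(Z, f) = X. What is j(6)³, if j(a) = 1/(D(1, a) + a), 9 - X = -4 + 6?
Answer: 1/2197 ≈ 0.00045517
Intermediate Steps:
X = 7 (X = 9 - (-4 + 6) = 9 - 1*2 = 9 - 2 = 7)
D(Z, f) = 7
j(a) = 1/(7 + a)
j(6)³ = (1/(7 + 6))³ = (1/13)³ = 1/2197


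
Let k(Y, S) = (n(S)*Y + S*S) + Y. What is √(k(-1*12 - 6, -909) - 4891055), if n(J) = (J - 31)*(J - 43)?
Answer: 2*I*√5043158 ≈ 4491.4*I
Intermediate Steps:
n(J) = (-43 + J)*(-31 + J) (n(J) = (-31 + J)*(-43 + J) = (-43 + J)*(-31 + J))
k(Y, S) = Y + S² + Y*(1333 + S² - 74*S) (k(Y, S) = ((1333 + S² - 74*S)*Y + S*S) + Y = (Y*(1333 + S² - 74*S) + S²) + Y = (S² + Y*(1333 + S² - 74*S)) + Y = Y + S² + Y*(1333 + S² - 74*S))
√(k(-1*12 - 6, -909) - 4891055) = √(((-1*12 - 6) + (-909)² + (-1*12 - 6)*(1333 + (-909)² - 74*(-909))) - 4891055) = √(((-12 - 6) + 826281 + (-12 - 6)*(1333 + 826281 + 67266)) - 4891055) = √((-18 + 826281 - 18*894880) - 4891055) = √((-18 + 826281 - 16107840) - 4891055) = √(-15281577 - 4891055) = √(-20172632) = 2*I*√5043158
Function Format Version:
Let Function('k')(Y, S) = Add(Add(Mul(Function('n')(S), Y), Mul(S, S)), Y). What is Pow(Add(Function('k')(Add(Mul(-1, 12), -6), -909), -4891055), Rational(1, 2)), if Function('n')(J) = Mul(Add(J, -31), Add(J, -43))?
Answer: Mul(2, I, Pow(5043158, Rational(1, 2))) ≈ Mul(4491.4, I)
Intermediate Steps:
Function('n')(J) = Mul(Add(-43, J), Add(-31, J)) (Function('n')(J) = Mul(Add(-31, J), Add(-43, J)) = Mul(Add(-43, J), Add(-31, J)))
Function('k')(Y, S) = Add(Y, Pow(S, 2), Mul(Y, Add(1333, Pow(S, 2), Mul(-74, S)))) (Function('k')(Y, S) = Add(Add(Mul(Add(1333, Pow(S, 2), Mul(-74, S)), Y), Mul(S, S)), Y) = Add(Add(Mul(Y, Add(1333, Pow(S, 2), Mul(-74, S))), Pow(S, 2)), Y) = Add(Add(Pow(S, 2), Mul(Y, Add(1333, Pow(S, 2), Mul(-74, S)))), Y) = Add(Y, Pow(S, 2), Mul(Y, Add(1333, Pow(S, 2), Mul(-74, S)))))
Pow(Add(Function('k')(Add(Mul(-1, 12), -6), -909), -4891055), Rational(1, 2)) = Pow(Add(Add(Add(Mul(-1, 12), -6), Pow(-909, 2), Mul(Add(Mul(-1, 12), -6), Add(1333, Pow(-909, 2), Mul(-74, -909)))), -4891055), Rational(1, 2)) = Pow(Add(Add(Add(-12, -6), 826281, Mul(Add(-12, -6), Add(1333, 826281, 67266))), -4891055), Rational(1, 2)) = Pow(Add(Add(-18, 826281, Mul(-18, 894880)), -4891055), Rational(1, 2)) = Pow(Add(Add(-18, 826281, -16107840), -4891055), Rational(1, 2)) = Pow(Add(-15281577, -4891055), Rational(1, 2)) = Pow(-20172632, Rational(1, 2)) = Mul(2, I, Pow(5043158, Rational(1, 2)))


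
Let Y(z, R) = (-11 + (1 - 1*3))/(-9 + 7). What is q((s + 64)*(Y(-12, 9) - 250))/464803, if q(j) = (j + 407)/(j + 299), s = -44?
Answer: 4463/2124614513 ≈ 2.1006e-6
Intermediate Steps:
Y(z, R) = 13/2 (Y(z, R) = (-11 + (1 - 3))/(-2) = (-11 - 2)*(-1/2) = -13*(-1/2) = 13/2)
q(j) = (407 + j)/(299 + j)
q((s + 64)*(Y(-12, 9) - 250))/464803 = ((407 + (-44 + 64)*(13/2 - 250))/(299 + (-44 + 64)*(13/2 - 250)))/464803 = ((407 + 20*(-487/2))/(299 + 20*(-487/2)))*(1/464803) = ((407 - 4870)/(299 - 4870))*(1/464803) = (-4463/(-4571))*(1/464803) = -1/4571*(-4463)*(1/464803) = (4463/4571)*(1/464803) = 4463/2124614513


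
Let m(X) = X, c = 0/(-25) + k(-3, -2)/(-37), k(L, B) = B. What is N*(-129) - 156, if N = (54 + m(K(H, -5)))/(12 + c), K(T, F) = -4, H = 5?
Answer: -154113/223 ≈ -691.09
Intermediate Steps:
c = 2/37 (c = 0/(-25) - 2/(-37) = 0*(-1/25) - 2*(-1/37) = 0 + 2/37 = 2/37 ≈ 0.054054)
N = 925/223 (N = (54 - 4)/(12 + 2/37) = 50/(446/37) = 50*(37/446) = 925/223 ≈ 4.1480)
N*(-129) - 156 = (925/223)*(-129) - 156 = -119325/223 - 156 = -154113/223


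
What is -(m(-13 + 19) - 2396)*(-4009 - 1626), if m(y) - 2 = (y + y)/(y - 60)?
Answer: -121422980/9 ≈ -1.3491e+7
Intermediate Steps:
m(y) = 2 + 2*y/(-60 + y) (m(y) = 2 + (y + y)/(y - 60) = 2 + (2*y)/(-60 + y) = 2 + 2*y/(-60 + y))
-(m(-13 + 19) - 2396)*(-4009 - 1626) = -(4*(-30 + (-13 + 19))/(-60 + (-13 + 19)) - 2396)*(-4009 - 1626) = -(4*(-30 + 6)/(-60 + 6) - 2396)*(-5635) = -(4*(-24)/(-54) - 2396)*(-5635) = -(4*(-1/54)*(-24) - 2396)*(-5635) = -(16/9 - 2396)*(-5635) = -(-21548)*(-5635)/9 = -1*121422980/9 = -121422980/9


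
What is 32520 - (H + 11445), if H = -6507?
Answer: 27582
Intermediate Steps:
32520 - (H + 11445) = 32520 - (-6507 + 11445) = 32520 - 1*4938 = 32520 - 4938 = 27582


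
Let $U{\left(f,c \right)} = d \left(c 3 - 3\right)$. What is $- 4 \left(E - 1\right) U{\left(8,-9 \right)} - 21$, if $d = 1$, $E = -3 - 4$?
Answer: $-981$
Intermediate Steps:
$E = -7$ ($E = -3 - 4 = -7$)
$U{\left(f,c \right)} = -3 + 3 c$ ($U{\left(f,c \right)} = 1 \left(c 3 - 3\right) = 1 \left(3 c - 3\right) = 1 \left(-3 + 3 c\right) = -3 + 3 c$)
$- 4 \left(E - 1\right) U{\left(8,-9 \right)} - 21 = - 4 \left(-7 - 1\right) \left(-3 + 3 \left(-9\right)\right) - 21 = \left(-4\right) \left(-8\right) \left(-3 - 27\right) - 21 = 32 \left(-30\right) - 21 = -960 - 21 = -981$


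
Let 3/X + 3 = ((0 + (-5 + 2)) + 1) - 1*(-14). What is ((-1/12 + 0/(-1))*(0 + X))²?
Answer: 1/1296 ≈ 0.00077160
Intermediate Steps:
X = ⅓ (X = 3/(-3 + (((0 + (-5 + 2)) + 1) - 1*(-14))) = 3/(-3 + (((0 - 3) + 1) + 14)) = 3/(-3 + ((-3 + 1) + 14)) = 3/(-3 + (-2 + 14)) = 3/(-3 + 12) = 3/9 = 3*(⅑) = ⅓ ≈ 0.33333)
((-1/12 + 0/(-1))*(0 + X))² = ((-1/12 + 0/(-1))*(0 + ⅓))² = ((-1*1/12 + 0*(-1))*(⅓))² = ((-1/12 + 0)*(⅓))² = (-1/12*⅓)² = (-1/36)² = 1/1296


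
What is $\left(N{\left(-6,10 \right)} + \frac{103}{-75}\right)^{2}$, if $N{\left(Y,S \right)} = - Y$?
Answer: $\frac{120409}{5625} \approx 21.406$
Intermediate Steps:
$\left(N{\left(-6,10 \right)} + \frac{103}{-75}\right)^{2} = \left(\left(-1\right) \left(-6\right) + \frac{103}{-75}\right)^{2} = \left(6 + 103 \left(- \frac{1}{75}\right)\right)^{2} = \left(6 - \frac{103}{75}\right)^{2} = \left(\frac{347}{75}\right)^{2} = \frac{120409}{5625}$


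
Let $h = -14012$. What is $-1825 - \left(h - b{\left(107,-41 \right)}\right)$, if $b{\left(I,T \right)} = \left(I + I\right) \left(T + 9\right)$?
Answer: $5339$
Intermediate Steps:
$b{\left(I,T \right)} = 2 I \left(9 + T\right)$
$-1825 - \left(h - b{\left(107,-41 \right)}\right) = -1825 + \left(2 \cdot 107 \left(9 - 41\right) - -14012\right) = -1825 + \left(2 \cdot 107 \left(-32\right) + 14012\right) = -1825 + \left(-6848 + 14012\right) = -1825 + 7164 = 5339$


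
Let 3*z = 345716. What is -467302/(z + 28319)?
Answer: -1401906/430673 ≈ -3.2551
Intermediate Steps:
z = 345716/3 (z = (⅓)*345716 = 345716/3 ≈ 1.1524e+5)
-467302/(z + 28319) = -467302/(345716/3 + 28319) = -467302/430673/3 = -467302*3/430673 = -1401906/430673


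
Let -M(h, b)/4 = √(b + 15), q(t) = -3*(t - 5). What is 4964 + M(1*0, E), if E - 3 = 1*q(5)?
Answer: 4964 - 12*√2 ≈ 4947.0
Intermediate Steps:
q(t) = 15 - 3*t (q(t) = -3*(-5 + t) = 15 - 3*t)
E = 3 (E = 3 + 1*(15 - 3*5) = 3 + 1*(15 - 15) = 3 + 1*0 = 3 + 0 = 3)
M(h, b) = -4*√(15 + b) (M(h, b) = -4*√(b + 15) = -4*√(15 + b))
4964 + M(1*0, E) = 4964 - 4*√(15 + 3) = 4964 - 12*√2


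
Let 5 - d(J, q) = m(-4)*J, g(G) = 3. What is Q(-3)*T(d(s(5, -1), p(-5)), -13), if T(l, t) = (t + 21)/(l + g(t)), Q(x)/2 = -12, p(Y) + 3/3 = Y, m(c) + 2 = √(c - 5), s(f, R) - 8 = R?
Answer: -4224/925 - 4032*I/925 ≈ -4.5665 - 4.3589*I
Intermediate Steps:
s(f, R) = 8 + R
m(c) = -2 + √(-5 + c) (m(c) = -2 + √(c - 5) = -2 + √(-5 + c))
p(Y) = -1 + Y
Q(x) = -24 (Q(x) = 2*(-12) = -24)
d(J, q) = 5 - J*(-2 + 3*I) (d(J, q) = 5 - (-2 + √(-5 - 4))*J = 5 - (-2 + √(-9))*J = 5 - (-2 + 3*I)*J = 5 - J*(-2 + 3*I))
T(l, t) = (21 + t)/(3 + l) (T(l, t) = (t + 21)/(l + 3) = (21 + t)/(3 + l))
Q(-3)*T(d(s(5, -1), p(-5)), -13) = -24*(21 - 13)/(3 + (5 + (8 - 1)*(2 - 3*I))) = -24*8/(3 + (5 + 7*(2 - 3*I))) = -24*8/(3 + (5 + (14 - 21*I))) = -24*8/(3 + (19 - 21*I)) = -24*8/(22 - 21*I) = -24*(22 + 21*I)/925*8 = -192*(22 + 21*I)/925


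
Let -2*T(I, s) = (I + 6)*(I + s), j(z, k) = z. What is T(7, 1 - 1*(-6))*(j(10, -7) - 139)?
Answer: 11739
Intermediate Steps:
T(I, s) = -(6 + I)*(I + s)/2 (T(I, s) = -(I + 6)*(I + s)/2 = -(6 + I)*(I + s)/2)
T(7, 1 - 1*(-6))*(j(10, -7) - 139) = (-3*7 - 3*(1 - 1*(-6)) - ½*7² - ½*7*(1 - 1*(-6)))*(10 - 139) = (-21 - 3*(1 + 6) - ½*49 - ½*7*(1 + 6))*(-129) = (-21 - 3*7 - 49/2 - ½*7*7)*(-129) = (-21 - 21 - 49/2 - 49/2)*(-129) = -91*(-129) = 11739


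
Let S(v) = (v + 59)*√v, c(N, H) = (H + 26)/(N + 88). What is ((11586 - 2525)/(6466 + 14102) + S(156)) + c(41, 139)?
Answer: 1520863/884424 + 430*√39 ≈ 2687.1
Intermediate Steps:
c(N, H) = (26 + H)/(88 + N)
S(v) = √v*(59 + v) (S(v) = (59 + v)*√v = √v*(59 + v))
((11586 - 2525)/(6466 + 14102) + S(156)) + c(41, 139) = ((11586 - 2525)/(6466 + 14102) + √156*(59 + 156)) + (26 + 139)/(88 + 41) = (9061/20568 + (2*√39)*215) + 165/129 = (9061*(1/20568) + 430*√39) + (1/129)*165 = (9061/20568 + 430*√39) + 55/43 = 1520863/884424 + 430*√39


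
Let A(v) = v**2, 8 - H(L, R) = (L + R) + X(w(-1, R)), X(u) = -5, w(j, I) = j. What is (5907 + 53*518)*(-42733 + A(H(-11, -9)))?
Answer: -1389285484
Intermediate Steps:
H(L, R) = 13 - L - R (H(L, R) = 8 - ((L + R) - 5) = 8 - (-5 + L + R) = 8 + (5 - L - R) = 13 - L - R)
(5907 + 53*518)*(-42733 + A(H(-11, -9))) = (5907 + 53*518)*(-42733 + (13 - 1*(-11) - 1*(-9))**2) = (5907 + 27454)*(-42733 + (13 + 11 + 9)**2) = 33361*(-42733 + 33**2) = 33361*(-42733 + 1089) = 33361*(-41644) = -1389285484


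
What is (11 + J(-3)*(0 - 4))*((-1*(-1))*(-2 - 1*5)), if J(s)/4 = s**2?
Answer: 931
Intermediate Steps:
J(s) = 4*s**2
(11 + J(-3)*(0 - 4))*((-1*(-1))*(-2 - 1*5)) = (11 + (4*(-3)**2)*(0 - 4))*((-1*(-1))*(-2 - 1*5)) = (11 + (4*9)*(-4))*(1*(-2 - 5)) = (11 + 36*(-4))*(1*(-7)) = (11 - 144)*(-7) = -133*(-7) = 931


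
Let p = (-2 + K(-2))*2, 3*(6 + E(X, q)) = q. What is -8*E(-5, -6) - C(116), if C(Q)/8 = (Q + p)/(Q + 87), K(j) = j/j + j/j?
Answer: 416/7 ≈ 59.429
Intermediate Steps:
K(j) = 2 (K(j) = 1 + 1 = 2)
E(X, q) = -6 + q/3
p = 0 (p = (-2 + 2)*2 = 0*2 = 0)
C(Q) = 8*Q/(87 + Q) (C(Q) = 8*((Q + 0)/(Q + 87)) = 8*(Q/(87 + Q)) = 8*Q/(87 + Q))
-8*E(-5, -6) - C(116) = -8*(-6 + (⅓)*(-6)) - 8*116/(87 + 116) = -8*(-6 - 2) - 8*116/203 = -8*(-8) - 8*116/203 = 64 - 1*32/7 = 64 - 32/7 = 416/7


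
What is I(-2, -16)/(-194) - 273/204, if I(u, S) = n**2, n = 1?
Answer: -8861/6596 ≈ -1.3434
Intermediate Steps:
I(u, S) = 1 (I(u, S) = 1**2 = 1)
I(-2, -16)/(-194) - 273/204 = 1/(-194) - 273/204 = 1*(-1/194) - 273*1/204 = -1/194 - 91/68 = -8861/6596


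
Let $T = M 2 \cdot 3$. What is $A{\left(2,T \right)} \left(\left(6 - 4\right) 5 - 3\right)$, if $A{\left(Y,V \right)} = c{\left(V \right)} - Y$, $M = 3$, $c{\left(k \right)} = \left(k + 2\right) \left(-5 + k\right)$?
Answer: $1806$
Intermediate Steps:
$c{\left(k \right)} = \left(-5 + k\right) \left(2 + k\right)$ ($c{\left(k \right)} = \left(2 + k\right) \left(-5 + k\right) = \left(-5 + k\right) \left(2 + k\right)$)
$T = 18$ ($T = 3 \cdot 2 \cdot 3 = 6 \cdot 3 = 18$)
$A{\left(Y,V \right)} = -10 + V^{2} - Y - 3 V$ ($A{\left(Y,V \right)} = \left(-10 + V^{2} - 3 V\right) - Y = -10 + V^{2} - Y - 3 V$)
$A{\left(2,T \right)} \left(\left(6 - 4\right) 5 - 3\right) = \left(-10 + 18^{2} - 2 - 54\right) \left(\left(6 - 4\right) 5 - 3\right) = \left(-10 + 324 - 2 - 54\right) \left(2 \cdot 5 - 3\right) = 258 \left(10 - 3\right) = 258 \cdot 7 = 1806$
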